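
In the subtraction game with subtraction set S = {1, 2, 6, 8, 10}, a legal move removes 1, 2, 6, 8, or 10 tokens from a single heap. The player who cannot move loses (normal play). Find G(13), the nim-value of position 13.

1

n :  0  1  2  3  4  5  6  7  8  9 10 11 12 13
G :  0  1  2  0  1  2  3  0  1  2  3  4  0  1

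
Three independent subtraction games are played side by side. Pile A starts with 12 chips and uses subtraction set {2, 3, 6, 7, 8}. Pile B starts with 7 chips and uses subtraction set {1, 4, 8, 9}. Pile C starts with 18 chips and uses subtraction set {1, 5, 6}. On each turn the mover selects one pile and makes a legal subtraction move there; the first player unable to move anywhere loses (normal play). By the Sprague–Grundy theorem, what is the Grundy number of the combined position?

Pile A, S = {2, 3, 6, 7, 8}:
G(0) = 0
G(1) = mex{} = 0
G(2) = mex{0} = 1
G(3) = mex{0,0} = 1
G(4) = mex{1,0} = 2
G(5) = mex{1,1} = 0
G(6) = mex{2,1,0} = 3
G(7) = mex{0,2,0,0} = 1
G(8) = mex{3,0,1,0,0} = 2
G(9) = mex{1,3,1,1,0} = 2
G(10) = mex{2,1,2,1,1} = 0
G(11) = mex{2,2,0,2,1} = 3
G(12) = mex{0,2,3,0,2} = 1
G_A(12) = 1.
Pile B, S = {1, 4, 8, 9}:
G(0) = 0
G(1) = mex{0} = 1
G(2) = mex{1} = 0
G(3) = mex{0} = 1
G(4) = mex{1,0} = 2
G(5) = mex{2,1} = 0
G(6) = mex{0,0} = 1
G(7) = mex{1,1} = 0
G_B(7) = 0.
Pile C, S = {1, 5, 6}:
n :  0  1  2  3  4  5  6  7  8  9 10 11 12 13 14 15 16 17 18
G :  0  1  0  1  0  1  2  3  2  3  2  0  1  0  1  0  1  2  3
G_C(18) = 3.
Combined Grundy value = 1 ⊕ 0 ⊕ 3 = 2.

2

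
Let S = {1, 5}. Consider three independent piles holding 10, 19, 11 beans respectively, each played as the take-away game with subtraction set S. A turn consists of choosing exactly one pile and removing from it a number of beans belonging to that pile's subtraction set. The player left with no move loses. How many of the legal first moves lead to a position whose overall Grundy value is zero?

0

All piles use S = {1, 5}:
n :  0  1  2  3  4  5  6  7  8  9 10 11 12 13 14 15 16 17 18 19
G :  0  1  0  1  0  1  0  1  0  1  0  1  0  1  0  1  0  1  0  1
Pile A: G(10) = 0.
Pile B: G(19) = 1.
Pile C: G(11) = 1.
Combined Grundy value = 0 ⊕ 1 ⊕ 1 = 0.
A winning move leaves total XOR = 0, i.e. changes one component's Grundy value g to g ⊕ X where X is the current total.
Pile A: target g' = 0⊕0 = 0, but every legal move changes the Grundy value (mex property), so 0 moves.
Pile B: target g' = 1⊕0 = 1, but every legal move changes the Grundy value (mex property), so 0 moves.
Pile C: target g' = 1⊕0 = 1, but every legal move changes the Grundy value (mex property), so 0 moves.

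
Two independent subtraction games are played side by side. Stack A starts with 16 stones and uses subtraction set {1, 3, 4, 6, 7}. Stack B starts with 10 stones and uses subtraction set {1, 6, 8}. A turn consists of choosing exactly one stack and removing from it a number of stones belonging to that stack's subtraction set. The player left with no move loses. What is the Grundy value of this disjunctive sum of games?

Stack A, S = {1, 3, 4, 6, 7}:
G(0) = 0
G(1) = mex{0} = 1
G(2) = mex{1} = 0
G(3) = mex{0,0} = 1
G(4) = mex{1,1,0} = 2
G(5) = mex{2,0,1} = 3
G(6) = mex{3,1,0,0} = 2
G(7) = mex{2,2,1,1,0} = 3
G(8) = mex{3,3,2,0,1} = 4
G(9) = mex{4,2,3,1,0} = 5
G(10) = mex{5,3,2,2,1} = 0
G(11) = mex{0,4,3,3,2} = 1
G(12) = mex{1,5,4,2,3} = 0
G(13) = mex{0,0,5,3,2} = 1
G(14) = mex{1,1,0,4,3} = 2
G(15) = mex{2,0,1,5,4} = 3
G(16) = mex{3,1,0,0,5} = 2
G_A(16) = 2.
Stack B, S = {1, 6, 8}:
n :  0  1  2  3  4  5  6  7  8  9 10
G :  0  1  0  1  0  1  2  0  1  0  1
G_B(10) = 1.
Combined Grundy value = 2 ⊕ 1 = 3.

3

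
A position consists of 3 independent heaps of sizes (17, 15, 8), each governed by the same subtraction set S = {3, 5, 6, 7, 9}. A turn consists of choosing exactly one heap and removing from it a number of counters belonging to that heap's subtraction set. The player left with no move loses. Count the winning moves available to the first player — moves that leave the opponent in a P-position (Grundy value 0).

6

All heaps use S = {3, 5, 6, 7, 9}:
n :  0  1  2  3  4  5  6  7  8  9 10 11 12 13 14 15 16 17
G :  0  0  0  1  1  1  2  2  2  3  3  3  0  0  0  1  1  1
Heap A: G(17) = 1.
Heap B: G(15) = 1.
Heap C: G(8) = 2.
Combined Grundy value = 1 ⊕ 1 ⊕ 2 = 2.
A winning move leaves total XOR = 0, i.e. changes one component's Grundy value g to g ⊕ X where X is the current total.
Heap A: need g' = 1⊕2 = 3. Options: 17−3→G=0, 17−5→G=0, 17−6→G=3, 17−7→G=3, 17−9→G=2. Hits: 2.
Heap B: need g' = 1⊕2 = 3. Options: 15−3→G=0, 15−5→G=3, 15−6→G=3, 15−7→G=2, 15−9→G=2. Hits: 2.
Heap C: need g' = 2⊕2 = 0. Options: 8−3→G=1, 8−5→G=1, 8−6→G=0, 8−7→G=0. Hits: 2.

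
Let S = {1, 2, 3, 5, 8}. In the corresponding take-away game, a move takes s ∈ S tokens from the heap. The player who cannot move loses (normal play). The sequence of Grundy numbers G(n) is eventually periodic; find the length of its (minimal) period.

10

G(0) = 0
G(1) = mex{0} = 1
G(2) = mex{1,0} = 2
G(3) = mex{2,1,0} = 3
G(4) = mex{3,2,1} = 0
G(5) = mex{0,3,2,0} = 1
G(6) = mex{1,0,3,1} = 2
G(7) = mex{2,1,0,2} = 3
G(8) = mex{3,2,1,3,0} = 4
G(9) = mex{4,3,2,0,1} = 5
G(10) = mex{5,4,3,1,2} = 0
G(11) = mex{0,5,4,2,3} = 1
G(12) = mex{1,0,5,3,0} = 2
G(13) = mex{2,1,0,4,1} = 3
G(14) = mex{3,2,1,5,2} = 0
G(15) = mex{0,3,2,0,3} = 1
G(16) = mex{1,0,3,1,4} = 2
G(17) = mex{2,1,0,2,5} = 3
G(18) = mex{3,2,1,3,0} = 4
G(19) = mex{4,3,2,0,1} = 5
G(20) = mex{5,4,3,1,2} = 0
G(21) = mex{0,5,4,2,3} = 1
G(n+10) = G(n) holds for n = 0,…,7 (a full window of length max(S) = 8), so the sequence is purely periodic with period 10.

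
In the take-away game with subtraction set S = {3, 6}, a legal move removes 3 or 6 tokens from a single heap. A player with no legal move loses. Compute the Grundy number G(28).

0

G(0) = 0
G(1) = mex{} = 0
G(2) = mex{} = 0
G(3) = mex{0} = 1
G(4) = mex{0} = 1
G(5) = mex{0} = 1
G(6) = mex{1,0} = 2
G(7) = mex{1,0} = 2
G(8) = mex{1,0} = 2
G(9) = mex{2,1} = 0
G(10) = mex{2,1} = 0
G(11) = mex{2,1} = 0
G(12) = mex{0,2} = 1
G(13) = mex{0,2} = 1
G(14) = mex{0,2} = 1
G(15) = mex{1,0} = 2
G(16) = mex{1,0} = 2
G(17) = mex{1,0} = 2
G(18) = mex{2,1} = 0
G(19) = mex{2,1} = 0
G(20) = mex{2,1} = 0
G(21) = mex{0,2} = 1
G(22) = mex{0,2} = 1
G(23) = mex{0,2} = 1
G(24) = mex{1,0} = 2
G(25) = mex{1,0} = 2
G(26) = mex{1,0} = 2
G(27) = mex{2,1} = 0
G(28) = mex{2,1} = 0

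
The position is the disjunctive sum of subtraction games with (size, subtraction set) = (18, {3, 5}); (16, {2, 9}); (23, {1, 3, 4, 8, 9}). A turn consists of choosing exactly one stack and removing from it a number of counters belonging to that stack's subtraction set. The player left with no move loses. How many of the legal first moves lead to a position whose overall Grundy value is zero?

Stack A, S = {3, 5}:
n :  0  1  2  3  4  5  6  7  8  9 10 11 12 13 14 15 16 17 18
G :  0  0  0  1  1  1  2  2  0  0  0  1  1  1  2  2  0  0  0
G_A(18) = 0.
Stack B, S = {2, 9}:
G(0) = 0
G(1) = mex{} = 0
G(2) = mex{0} = 1
G(3) = mex{0} = 1
G(4) = mex{1} = 0
G(5) = mex{1} = 0
G(6) = mex{0} = 1
G(7) = mex{0} = 1
G(8) = mex{1} = 0
G(9) = mex{1,0} = 2
G(10) = mex{0,0} = 1
G(11) = mex{2,1} = 0
G(12) = mex{1,1} = 0
G(13) = mex{0,0} = 1
G(14) = mex{0,0} = 1
G(15) = mex{1,1} = 0
G(16) = mex{1,1} = 0
G_B(16) = 0.
Stack C, S = {1, 3, 4, 8, 9}:
n :  0  1  2  3  4  5  6  7  8  9 10 11 12 13 14 15 16 17 18 19 20 21 22 23
G :  0  1  0  1  2  3  2  0  1  4  3  2  0  1  0  1  2  3  2  0  1  4  3  2
G_C(23) = 2.
Combined Grundy value = 0 ⊕ 0 ⊕ 2 = 2.
A winning move leaves total XOR = 0, i.e. changes one component's Grundy value g to g ⊕ X where X is the current total.
Stack A: need g' = 0⊕2 = 2. Options: 18−3→G=2, 18−5→G=1. Hits: 1.
Stack B: need g' = 0⊕2 = 2. Options: 16−2→G=1, 16−9→G=1. Hits: 0.
Stack C: need g' = 2⊕2 = 0. Options: 23−1→G=3, 23−3→G=1, 23−4→G=0, 23−8→G=1, 23−9→G=0. Hits: 2.

3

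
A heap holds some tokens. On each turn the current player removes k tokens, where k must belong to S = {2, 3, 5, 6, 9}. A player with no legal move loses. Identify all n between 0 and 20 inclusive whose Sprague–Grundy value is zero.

n :  0  1  2  3  4  5  6  7  8  9 10 11 12 13 14 15 16 17 18 19 20
G :  0  0  1  1  2  2  3  3  0  4  1  5  0  4  1  2  0  3  1  2  0
P-positions are exactly the n with G(n) = 0.

0, 1, 8, 12, 16, 20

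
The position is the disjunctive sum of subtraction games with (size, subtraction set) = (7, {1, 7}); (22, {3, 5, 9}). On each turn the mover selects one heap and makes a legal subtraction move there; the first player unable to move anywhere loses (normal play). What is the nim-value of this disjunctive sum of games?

Heap A, S = {1, 7}:
n : 0 1 2 3 4 5 6 7
G : 0 1 0 1 0 1 0 1
G_A(7) = 1.
Heap B, S = {3, 5, 9}:
G(0) = 0
G(1) = mex{} = 0
G(2) = mex{} = 0
G(3) = mex{0} = 1
G(4) = mex{0} = 1
G(5) = mex{0,0} = 1
G(6) = mex{1,0} = 2
G(7) = mex{1,0} = 2
G(8) = mex{1,1} = 0
G(9) = mex{2,1,0} = 3
G(10) = mex{2,1,0} = 3
G(11) = mex{0,2,0} = 1
G(12) = mex{3,2,1} = 0
G(13) = mex{3,0,1} = 2
G(14) = mex{1,3,1} = 0
G(15) = mex{0,3,2} = 1
G(16) = mex{2,1,2} = 0
G(17) = mex{0,0,0} = 1
G(18) = mex{1,2,3} = 0
G(19) = mex{0,0,3} = 1
G(20) = mex{1,1,1} = 0
G(21) = mex{0,0,0} = 1
G(22) = mex{1,1,2} = 0
G_B(22) = 0.
Combined Grundy value = 1 ⊕ 0 = 1.

1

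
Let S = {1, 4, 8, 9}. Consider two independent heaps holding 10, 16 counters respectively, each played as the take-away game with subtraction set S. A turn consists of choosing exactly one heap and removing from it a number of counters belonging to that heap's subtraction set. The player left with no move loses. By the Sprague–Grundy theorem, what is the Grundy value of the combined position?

1

All heaps use S = {1, 4, 8, 9}:
n :  0  1  2  3  4  5  6  7  8  9 10 11 12 13 14 15 16
G :  0  1  0  1  2  0  1  0  1  2  3  2  0  1  2  3  2
Heap A: G(10) = 3.
Heap B: G(16) = 2.
Combined Grundy value = 3 ⊕ 2 = 1.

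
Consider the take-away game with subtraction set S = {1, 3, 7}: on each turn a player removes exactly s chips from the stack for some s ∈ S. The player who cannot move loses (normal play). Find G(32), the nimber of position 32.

0

n :  0  1  2  3  4  5  6  7  8  9 10 11 12 13 14 15 16 17 18 19 20 21 22 23 24 25 26 27 28 29 30 31 32
G :  0  1  0  1  0  1  0  1  0  1  0  1  0  1  0  1  0  1  0  1  0  1  0  1  0  1  0  1  0  1  0  1  0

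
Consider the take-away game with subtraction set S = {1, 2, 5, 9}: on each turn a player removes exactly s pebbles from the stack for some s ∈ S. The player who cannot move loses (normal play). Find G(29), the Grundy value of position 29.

3

G(0) = 0
G(1) = mex{0} = 1
G(2) = mex{1,0} = 2
G(3) = mex{2,1} = 0
G(4) = mex{0,2} = 1
G(5) = mex{1,0,0} = 2
G(6) = mex{2,1,1} = 0
G(7) = mex{0,2,2} = 1
G(8) = mex{1,0,0} = 2
G(9) = mex{2,1,1,0} = 3
G(10) = mex{3,2,2,1} = 0
G(11) = mex{0,3,0,2} = 1
G(12) = mex{1,0,1,0} = 2
G(13) = mex{2,1,2,1} = 0
G(14) = mex{0,2,3,2} = 1
G(15) = mex{1,0,0,0} = 2
G(16) = mex{2,1,1,1} = 0
G(17) = mex{0,2,2,2} = 1
G(18) = mex{1,0,0,3} = 2
G(19) = mex{2,1,1,0} = 3
G(20) = mex{3,2,2,1} = 0
G(21) = mex{0,3,0,2} = 1
G(22) = mex{1,0,1,0} = 2
G(23) = mex{2,1,2,1} = 0
G(24) = mex{0,2,3,2} = 1
G(25) = mex{1,0,0,0} = 2
G(26) = mex{2,1,1,1} = 0
G(27) = mex{0,2,2,2} = 1
G(28) = mex{1,0,0,3} = 2
G(29) = mex{2,1,1,0} = 3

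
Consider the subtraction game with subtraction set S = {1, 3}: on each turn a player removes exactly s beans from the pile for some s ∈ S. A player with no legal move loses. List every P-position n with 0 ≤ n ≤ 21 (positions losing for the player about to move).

n :  0  1  2  3  4  5  6  7  8  9 10 11 12 13 14 15 16 17 18 19 20 21
G :  0  1  0  1  0  1  0  1  0  1  0  1  0  1  0  1  0  1  0  1  0  1
P-positions are exactly the n with G(n) = 0.

0, 2, 4, 6, 8, 10, 12, 14, 16, 18, 20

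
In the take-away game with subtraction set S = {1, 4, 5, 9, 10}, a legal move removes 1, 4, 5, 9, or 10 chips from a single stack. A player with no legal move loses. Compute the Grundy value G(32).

G(0) = 0
G(1) = mex{0} = 1
G(2) = mex{1} = 0
G(3) = mex{0} = 1
G(4) = mex{1,0} = 2
G(5) = mex{2,1,0} = 3
G(6) = mex{3,0,1} = 2
G(7) = mex{2,1,0} = 3
G(8) = mex{3,2,1} = 0
G(9) = mex{0,3,2,0} = 1
G(10) = mex{1,2,3,1,0} = 4
G(11) = mex{4,3,2,0,1} = 5
G(12) = mex{5,0,3,1,0} = 2
G(13) = mex{2,1,0,2,1} = 3
G(14) = mex{3,4,1,3,2} = 0
G(15) = mex{0,5,4,2,3} = 1
G(16) = mex{1,2,5,3,2} = 0
G(17) = mex{0,3,2,0,3} = 1
G(18) = mex{1,0,3,1,0} = 2
G(19) = mex{2,1,0,4,1} = 3
G(20) = mex{3,0,1,5,4} = 2
G(21) = mex{2,1,0,2,5} = 3
G(22) = mex{3,2,1,3,2} = 0
G(23) = mex{0,3,2,0,3} = 1
G(24) = mex{1,2,3,1,0} = 4
G(25) = mex{4,3,2,0,1} = 5
G(26) = mex{5,0,3,1,0} = 2
G(27) = mex{2,1,0,2,1} = 3
G(28) = mex{3,4,1,3,2} = 0
G(29) = mex{0,5,4,2,3} = 1
G(30) = mex{1,2,5,3,2} = 0
G(31) = mex{0,3,2,0,3} = 1
G(32) = mex{1,0,3,1,0} = 2

2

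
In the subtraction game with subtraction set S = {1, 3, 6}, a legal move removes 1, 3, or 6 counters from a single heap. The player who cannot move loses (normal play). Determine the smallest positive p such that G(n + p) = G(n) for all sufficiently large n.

9

n :  0  1  2  3  4  5  6  7  8  9 10 11 12 13 14 15 16 17 18 19
G :  0  1  0  1  0  1  2  3  2  0  1  0  1  0  1  2  3  2  0  1
G(n+9) = G(n) holds for n = 0,…,5 (a full window of length max(S) = 6), so the sequence is purely periodic with period 9.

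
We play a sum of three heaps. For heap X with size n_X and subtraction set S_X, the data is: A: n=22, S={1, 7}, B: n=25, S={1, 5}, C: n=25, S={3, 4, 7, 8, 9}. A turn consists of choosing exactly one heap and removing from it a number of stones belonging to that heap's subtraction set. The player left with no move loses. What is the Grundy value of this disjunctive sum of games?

1

Heap A, S = {1, 7}:
n :  0  1  2  3  4  5  6  7  8  9 10 11 12 13 14 15 16 17 18 19 20 21 22
G :  0  1  0  1  0  1  0  1  0  1  0  1  0  1  0  1  0  1  0  1  0  1  0
G_A(22) = 0.
Heap B, S = {1, 5}:
n :  0  1  2  3  4  5  6  7  8  9 10 11 12 13 14 15 16 17 18 19 20 21 22 23 24 25
G :  0  1  0  1  0  1  0  1  0  1  0  1  0  1  0  1  0  1  0  1  0  1  0  1  0  1
G_B(25) = 1.
Heap C, S = {3, 4, 7, 8, 9}:
n :  0  1  2  3  4  5  6  7  8  9 10 11 12 13 14 15 16 17 18 19 20 21 22 23 24 25
G :  0  0  0  1  1  1  2  2  2  3  3  3  0  0  0  1  1  1  2  2  2  3  3  3  0  0
G_C(25) = 0.
Combined Grundy value = 0 ⊕ 1 ⊕ 0 = 1.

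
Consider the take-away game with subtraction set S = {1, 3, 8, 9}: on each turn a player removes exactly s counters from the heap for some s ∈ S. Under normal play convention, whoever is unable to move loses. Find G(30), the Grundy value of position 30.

2

n :  0  1  2  3  4  5  6  7  8  9 10 11 12 13 14 15 16 17 18 19 20 21 22 23 24 25 26 27 28 29 30
G :  0  1  0  1  0  1  0  1  2  3  2  3  2  3  2  3  0  1  0  1  0  1  0  1  2  3  2  3  2  3  2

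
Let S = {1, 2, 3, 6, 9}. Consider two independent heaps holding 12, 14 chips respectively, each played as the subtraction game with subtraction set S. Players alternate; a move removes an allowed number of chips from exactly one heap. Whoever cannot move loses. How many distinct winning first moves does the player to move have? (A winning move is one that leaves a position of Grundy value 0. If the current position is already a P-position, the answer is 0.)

All heaps use S = {1, 2, 3, 6, 9}:
G(0) = 0
G(1) = mex{0} = 1
G(2) = mex{1,0} = 2
G(3) = mex{2,1,0} = 3
G(4) = mex{3,2,1} = 0
G(5) = mex{0,3,2} = 1
G(6) = mex{1,0,3,0} = 2
G(7) = mex{2,1,0,1} = 3
G(8) = mex{3,2,1,2} = 0
G(9) = mex{0,3,2,3,0} = 1
G(10) = mex{1,0,3,0,1} = 2
G(11) = mex{2,1,0,1,2} = 3
G(12) = mex{3,2,1,2,3} = 0
G(13) = mex{0,3,2,3,0} = 1
G(14) = mex{1,0,3,0,1} = 2
Heap A: G(12) = 0.
Heap B: G(14) = 2.
Combined Grundy value = 0 ⊕ 2 = 2.
A winning move leaves total XOR = 0, i.e. changes one component's Grundy value g to g ⊕ X where X is the current total.
Heap A: need g' = 0⊕2 = 2. Options: 12−1→G=3, 12−2→G=2, 12−3→G=1, 12−6→G=2, 12−9→G=3. Hits: 2.
Heap B: need g' = 2⊕2 = 0. Options: 14−1→G=1, 14−2→G=0, 14−3→G=3, 14−6→G=0, 14−9→G=1. Hits: 2.

4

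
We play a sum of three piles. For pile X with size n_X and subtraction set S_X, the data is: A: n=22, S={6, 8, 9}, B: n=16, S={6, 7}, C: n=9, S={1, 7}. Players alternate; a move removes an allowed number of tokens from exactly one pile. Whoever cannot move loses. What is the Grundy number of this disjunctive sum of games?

0

Pile A, S = {6, 8, 9}:
n :  0  1  2  3  4  5  6  7  8  9 10 11 12 13 14 15 16 17 18 19 20 21 22
G :  0  0  0  0  0  0  1  1  1  1  1  1  2  2  2  0  0  0  0  0  0  1  1
G_A(22) = 1.
Pile B, S = {6, 7}:
G(0) = 0
G(1) = mex{} = 0
G(2) = mex{} = 0
G(3) = mex{} = 0
G(4) = mex{} = 0
G(5) = mex{} = 0
G(6) = mex{0} = 1
G(7) = mex{0,0} = 1
G(8) = mex{0,0} = 1
G(9) = mex{0,0} = 1
G(10) = mex{0,0} = 1
G(11) = mex{0,0} = 1
G(12) = mex{1,0} = 2
G(13) = mex{1,1} = 0
G(14) = mex{1,1} = 0
G(15) = mex{1,1} = 0
G(16) = mex{1,1} = 0
G_B(16) = 0.
Pile C, S = {1, 7}:
n : 0 1 2 3 4 5 6 7 8 9
G : 0 1 0 1 0 1 0 1 0 1
G_C(9) = 1.
Combined Grundy value = 1 ⊕ 0 ⊕ 1 = 0.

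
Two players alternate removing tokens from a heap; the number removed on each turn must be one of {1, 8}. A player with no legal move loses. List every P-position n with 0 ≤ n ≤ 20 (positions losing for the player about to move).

n :  0  1  2  3  4  5  6  7  8  9 10 11 12 13 14 15 16 17 18 19 20
G :  0  1  0  1  0  1  0  1  2  0  1  0  1  0  1  0  1  2  0  1  0
P-positions are exactly the n with G(n) = 0.

0, 2, 4, 6, 9, 11, 13, 15, 18, 20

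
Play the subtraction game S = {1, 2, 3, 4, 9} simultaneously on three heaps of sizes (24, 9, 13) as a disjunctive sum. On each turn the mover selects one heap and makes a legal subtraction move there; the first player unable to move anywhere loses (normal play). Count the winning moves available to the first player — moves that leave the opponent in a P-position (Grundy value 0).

All heaps use S = {1, 2, 3, 4, 9}:
G(0) = 0
G(1) = mex{0} = 1
G(2) = mex{1,0} = 2
G(3) = mex{2,1,0} = 3
G(4) = mex{3,2,1,0} = 4
G(5) = mex{4,3,2,1} = 0
G(6) = mex{0,4,3,2} = 1
G(7) = mex{1,0,4,3} = 2
G(8) = mex{2,1,0,4} = 3
G(9) = mex{3,2,1,0,0} = 4
G(10) = mex{4,3,2,1,1} = 0
G(11) = mex{0,4,3,2,2} = 1
G(12) = mex{1,0,4,3,3} = 2
G(13) = mex{2,1,0,4,4} = 3
G(14) = mex{3,2,1,0,0} = 4
G(15) = mex{4,3,2,1,1} = 0
G(16) = mex{0,4,3,2,2} = 1
G(17) = mex{1,0,4,3,3} = 2
G(18) = mex{2,1,0,4,4} = 3
G(19) = mex{3,2,1,0,0} = 4
G(20) = mex{4,3,2,1,1} = 0
G(21) = mex{0,4,3,2,2} = 1
G(22) = mex{1,0,4,3,3} = 2
G(23) = mex{2,1,0,4,4} = 3
G(24) = mex{3,2,1,0,0} = 4
Heap A: G(24) = 4.
Heap B: G(9) = 4.
Heap C: G(13) = 3.
Combined Grundy value = 4 ⊕ 4 ⊕ 3 = 3.
A winning move leaves total XOR = 0, i.e. changes one component's Grundy value g to g ⊕ X where X is the current total.
Heap A: need g' = 4⊕3 = 7. Options: 24−1→G=3, 24−2→G=2, 24−3→G=1, 24−4→G=0, 24−9→G=0. Hits: 0.
Heap B: need g' = 4⊕3 = 7. Options: 9−1→G=3, 9−2→G=2, 9−3→G=1, 9−4→G=0, 9−9→G=0. Hits: 0.
Heap C: need g' = 3⊕3 = 0. Options: 13−1→G=2, 13−2→G=1, 13−3→G=0, 13−4→G=4, 13−9→G=4. Hits: 1.

1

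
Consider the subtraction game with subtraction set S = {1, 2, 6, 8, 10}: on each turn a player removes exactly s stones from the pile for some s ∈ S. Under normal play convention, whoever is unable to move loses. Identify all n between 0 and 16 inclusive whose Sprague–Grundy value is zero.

0, 3, 7, 12, 16

n :  0  1  2  3  4  5  6  7  8  9 10 11 12 13 14 15 16
G :  0  1  2  0  1  2  3  0  1  2  3  4  0  1  2  3  0
P-positions are exactly the n with G(n) = 0.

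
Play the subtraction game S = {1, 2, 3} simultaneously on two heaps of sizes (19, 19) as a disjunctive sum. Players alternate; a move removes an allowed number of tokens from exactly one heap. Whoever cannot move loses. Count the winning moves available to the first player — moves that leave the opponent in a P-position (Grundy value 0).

0

All heaps use S = {1, 2, 3}:
G(0) = 0
G(1) = mex{0} = 1
G(2) = mex{1,0} = 2
G(3) = mex{2,1,0} = 3
G(4) = mex{3,2,1} = 0
G(5) = mex{0,3,2} = 1
G(6) = mex{1,0,3} = 2
G(7) = mex{2,1,0} = 3
G(8) = mex{3,2,1} = 0
G(9) = mex{0,3,2} = 1
G(10) = mex{1,0,3} = 2
G(11) = mex{2,1,0} = 3
G(12) = mex{3,2,1} = 0
G(13) = mex{0,3,2} = 1
G(14) = mex{1,0,3} = 2
G(15) = mex{2,1,0} = 3
G(16) = mex{3,2,1} = 0
G(17) = mex{0,3,2} = 1
G(18) = mex{1,0,3} = 2
G(19) = mex{2,1,0} = 3
Heap A: G(19) = 3.
Heap B: G(19) = 3.
Combined Grundy value = 3 ⊕ 3 = 0.
A winning move leaves total XOR = 0, i.e. changes one component's Grundy value g to g ⊕ X where X is the current total.
Heap A: target g' = 3⊕0 = 3, but every legal move changes the Grundy value (mex property), so 0 moves.
Heap B: target g' = 3⊕0 = 3, but every legal move changes the Grundy value (mex property), so 0 moves.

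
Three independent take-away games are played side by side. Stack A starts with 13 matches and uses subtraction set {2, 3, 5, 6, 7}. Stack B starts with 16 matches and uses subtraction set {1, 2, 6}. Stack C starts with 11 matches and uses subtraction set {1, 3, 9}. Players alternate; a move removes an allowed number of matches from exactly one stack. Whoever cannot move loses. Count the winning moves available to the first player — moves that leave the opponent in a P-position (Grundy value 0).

5

Stack A, S = {2, 3, 5, 6, 7}:
n :  0  1  2  3  4  5  6  7  8  9 10 11 12 13
G :  0  0  1  1  2  2  3  3  4  0  0  1  1  2
G_A(13) = 2.
Stack B, S = {1, 2, 6}:
G(0) = 0
G(1) = mex{0} = 1
G(2) = mex{1,0} = 2
G(3) = mex{2,1} = 0
G(4) = mex{0,2} = 1
G(5) = mex{1,0} = 2
G(6) = mex{2,1,0} = 3
G(7) = mex{3,2,1} = 0
G(8) = mex{0,3,2} = 1
G(9) = mex{1,0,0} = 2
G(10) = mex{2,1,1} = 0
G(11) = mex{0,2,2} = 1
G(12) = mex{1,0,3} = 2
G(13) = mex{2,1,0} = 3
G(14) = mex{3,2,1} = 0
G(15) = mex{0,3,2} = 1
G(16) = mex{1,0,0} = 2
G_B(16) = 2.
Stack C, S = {1, 3, 9}:
n :  0  1  2  3  4  5  6  7  8  9 10 11
G :  0  1  0  1  0  1  0  1  0  1  0  1
G_C(11) = 1.
Combined Grundy value = 2 ⊕ 2 ⊕ 1 = 1.
A winning move leaves total XOR = 0, i.e. changes one component's Grundy value g to g ⊕ X where X is the current total.
Stack A: need g' = 2⊕1 = 3. Options: 13−2→G=1, 13−3→G=0, 13−5→G=4, 13−6→G=3, 13−7→G=3. Hits: 2.
Stack B: need g' = 2⊕1 = 3. Options: 16−1→G=1, 16−2→G=0, 16−6→G=0. Hits: 0.
Stack C: need g' = 1⊕1 = 0. Options: 11−1→G=0, 11−3→G=0, 11−9→G=0. Hits: 3.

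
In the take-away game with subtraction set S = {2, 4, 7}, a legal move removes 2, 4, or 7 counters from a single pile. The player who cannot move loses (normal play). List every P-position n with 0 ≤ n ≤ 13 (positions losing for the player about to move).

n :  0  1  2  3  4  5  6  7  8  9 10 11 12 13
G :  0  0  1  1  2  2  0  3  1  0  2  1  0  2
P-positions are exactly the n with G(n) = 0.

0, 1, 6, 9, 12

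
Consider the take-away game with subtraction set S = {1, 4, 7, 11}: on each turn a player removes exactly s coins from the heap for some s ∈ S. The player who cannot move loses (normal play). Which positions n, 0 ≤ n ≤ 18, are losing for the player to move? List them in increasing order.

G(0) = 0
G(1) = mex{0} = 1
G(2) = mex{1} = 0
G(3) = mex{0} = 1
G(4) = mex{1,0} = 2
G(5) = mex{2,1} = 0
G(6) = mex{0,0} = 1
G(7) = mex{1,1,0} = 2
G(8) = mex{2,2,1} = 0
G(9) = mex{0,0,0} = 1
G(10) = mex{1,1,1} = 0
G(11) = mex{0,2,2,0} = 1
G(12) = mex{1,0,0,1} = 2
G(13) = mex{2,1,1,0} = 3
G(14) = mex{3,0,2,1} = 4
G(15) = mex{4,1,0,2} = 3
G(16) = mex{3,2,1,0} = 4
G(17) = mex{4,3,0,1} = 2
G(18) = mex{2,4,1,2} = 0
P-positions are exactly the n with G(n) = 0.

0, 2, 5, 8, 10, 18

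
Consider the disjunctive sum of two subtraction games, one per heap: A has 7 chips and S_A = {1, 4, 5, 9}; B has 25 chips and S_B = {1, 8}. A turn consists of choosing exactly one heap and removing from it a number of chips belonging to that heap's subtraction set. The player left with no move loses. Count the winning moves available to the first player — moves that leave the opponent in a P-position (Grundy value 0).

1

Heap A, S = {1, 4, 5, 9}:
G(0) = 0
G(1) = mex{0} = 1
G(2) = mex{1} = 0
G(3) = mex{0} = 1
G(4) = mex{1,0} = 2
G(5) = mex{2,1,0} = 3
G(6) = mex{3,0,1} = 2
G(7) = mex{2,1,0} = 3
G_A(7) = 3.
Heap B, S = {1, 8}:
G(0) = 0
G(1) = mex{0} = 1
G(2) = mex{1} = 0
G(3) = mex{0} = 1
G(4) = mex{1} = 0
G(5) = mex{0} = 1
G(6) = mex{1} = 0
G(7) = mex{0} = 1
G(8) = mex{1,0} = 2
G(9) = mex{2,1} = 0
G(10) = mex{0,0} = 1
G(11) = mex{1,1} = 0
G(12) = mex{0,0} = 1
G(13) = mex{1,1} = 0
G(14) = mex{0,0} = 1
G(15) = mex{1,1} = 0
G(16) = mex{0,2} = 1
G(17) = mex{1,0} = 2
G(18) = mex{2,1} = 0
G(19) = mex{0,0} = 1
G(20) = mex{1,1} = 0
G(21) = mex{0,0} = 1
G(22) = mex{1,1} = 0
G(23) = mex{0,0} = 1
G(24) = mex{1,1} = 0
G(25) = mex{0,2} = 1
G_B(25) = 1.
Combined Grundy value = 3 ⊕ 1 = 2.
A winning move leaves total XOR = 0, i.e. changes one component's Grundy value g to g ⊕ X where X is the current total.
Heap A: need g' = 3⊕2 = 1. Options: 7−1→G=2, 7−4→G=1, 7−5→G=0. Hits: 1.
Heap B: need g' = 1⊕2 = 3. Options: 25−1→G=0, 25−8→G=2. Hits: 0.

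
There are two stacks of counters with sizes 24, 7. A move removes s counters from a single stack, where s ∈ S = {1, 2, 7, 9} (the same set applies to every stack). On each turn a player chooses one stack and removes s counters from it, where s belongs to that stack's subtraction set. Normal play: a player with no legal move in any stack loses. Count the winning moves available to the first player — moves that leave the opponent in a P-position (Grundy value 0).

All stacks use S = {1, 2, 7, 9}:
n :  0  1  2  3  4  5  6  7  8  9 10 11 12 13 14 15 16 17 18 19 20 21 22 23 24
G :  0  1  2  0  1  2  0  1  2  3  4  0  1  2  0  1  2  0  1  2  3  4  0  1  2
Stack A: G(24) = 2.
Stack B: G(7) = 1.
Combined Grundy value = 2 ⊕ 1 = 3.
A winning move leaves total XOR = 0, i.e. changes one component's Grundy value g to g ⊕ X where X is the current total.
Stack A: need g' = 2⊕3 = 1. Options: 24−1→G=1, 24−2→G=0, 24−7→G=0, 24−9→G=1. Hits: 2.
Stack B: need g' = 1⊕3 = 2. Options: 7−1→G=0, 7−2→G=2, 7−7→G=0. Hits: 1.

3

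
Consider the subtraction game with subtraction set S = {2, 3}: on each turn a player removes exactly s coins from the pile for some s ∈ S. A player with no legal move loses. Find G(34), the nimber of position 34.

2

n :  0  1  2  3  4  5  6  7  8  9 10 11 12 13 14 15 16 17 18 19 20 21 22 23 24 25 26 27 28 29 30 31 32 33 34
G :  0  0  1  1  2  0  0  1  1  2  0  0  1  1  2  0  0  1  1  2  0  0  1  1  2  0  0  1  1  2  0  0  1  1  2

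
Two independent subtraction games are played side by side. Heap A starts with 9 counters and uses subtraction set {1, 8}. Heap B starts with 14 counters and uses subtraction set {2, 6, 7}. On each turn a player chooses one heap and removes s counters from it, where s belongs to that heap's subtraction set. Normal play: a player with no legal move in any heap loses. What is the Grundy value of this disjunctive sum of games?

Heap A, S = {1, 8}:
n : 0 1 2 3 4 5 6 7 8 9
G : 0 1 0 1 0 1 0 1 2 0
G_A(9) = 0.
Heap B, S = {2, 6, 7}:
G(0) = 0
G(1) = mex{} = 0
G(2) = mex{0} = 1
G(3) = mex{0} = 1
G(4) = mex{1} = 0
G(5) = mex{1} = 0
G(6) = mex{0,0} = 1
G(7) = mex{0,0,0} = 1
G(8) = mex{1,1,0} = 2
G(9) = mex{1,1,1} = 0
G(10) = mex{2,0,1} = 3
G(11) = mex{0,0,0} = 1
G(12) = mex{3,1,0} = 2
G(13) = mex{1,1,1} = 0
G(14) = mex{2,2,1} = 0
G_B(14) = 0.
Combined Grundy value = 0 ⊕ 0 = 0.

0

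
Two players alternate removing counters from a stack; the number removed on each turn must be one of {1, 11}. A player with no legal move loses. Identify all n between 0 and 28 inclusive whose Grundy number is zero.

0, 2, 4, 6, 8, 10, 12, 14, 16, 18, 20, 22, 24, 26, 28

G(0) = 0
G(1) = mex{0} = 1
G(2) = mex{1} = 0
G(3) = mex{0} = 1
G(4) = mex{1} = 0
G(5) = mex{0} = 1
G(6) = mex{1} = 0
G(7) = mex{0} = 1
G(8) = mex{1} = 0
G(9) = mex{0} = 1
G(10) = mex{1} = 0
G(11) = mex{0,0} = 1
G(12) = mex{1,1} = 0
G(13) = mex{0,0} = 1
G(14) = mex{1,1} = 0
G(15) = mex{0,0} = 1
G(16) = mex{1,1} = 0
G(17) = mex{0,0} = 1
G(18) = mex{1,1} = 0
G(19) = mex{0,0} = 1
G(20) = mex{1,1} = 0
G(21) = mex{0,0} = 1
G(22) = mex{1,1} = 0
G(23) = mex{0,0} = 1
G(24) = mex{1,1} = 0
G(25) = mex{0,0} = 1
G(26) = mex{1,1} = 0
G(27) = mex{0,0} = 1
G(28) = mex{1,1} = 0
P-positions are exactly the n with G(n) = 0.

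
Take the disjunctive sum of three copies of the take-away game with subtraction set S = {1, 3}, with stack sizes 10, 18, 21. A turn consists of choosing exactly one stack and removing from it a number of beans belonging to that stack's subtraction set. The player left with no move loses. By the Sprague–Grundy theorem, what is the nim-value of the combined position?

1

All stacks use S = {1, 3}:
n :  0  1  2  3  4  5  6  7  8  9 10 11 12 13 14 15 16 17 18 19 20 21
G :  0  1  0  1  0  1  0  1  0  1  0  1  0  1  0  1  0  1  0  1  0  1
Stack A: G(10) = 0.
Stack B: G(18) = 0.
Stack C: G(21) = 1.
Combined Grundy value = 0 ⊕ 0 ⊕ 1 = 1.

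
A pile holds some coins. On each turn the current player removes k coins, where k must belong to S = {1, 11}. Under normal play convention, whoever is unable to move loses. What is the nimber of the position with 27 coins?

1

G(0) = 0
G(1) = mex{0} = 1
G(2) = mex{1} = 0
G(3) = mex{0} = 1
G(4) = mex{1} = 0
G(5) = mex{0} = 1
G(6) = mex{1} = 0
G(7) = mex{0} = 1
G(8) = mex{1} = 0
G(9) = mex{0} = 1
G(10) = mex{1} = 0
G(11) = mex{0,0} = 1
G(12) = mex{1,1} = 0
G(13) = mex{0,0} = 1
G(14) = mex{1,1} = 0
G(15) = mex{0,0} = 1
G(16) = mex{1,1} = 0
G(17) = mex{0,0} = 1
G(18) = mex{1,1} = 0
G(19) = mex{0,0} = 1
G(20) = mex{1,1} = 0
G(21) = mex{0,0} = 1
G(22) = mex{1,1} = 0
G(23) = mex{0,0} = 1
G(24) = mex{1,1} = 0
G(25) = mex{0,0} = 1
G(26) = mex{1,1} = 0
G(27) = mex{0,0} = 1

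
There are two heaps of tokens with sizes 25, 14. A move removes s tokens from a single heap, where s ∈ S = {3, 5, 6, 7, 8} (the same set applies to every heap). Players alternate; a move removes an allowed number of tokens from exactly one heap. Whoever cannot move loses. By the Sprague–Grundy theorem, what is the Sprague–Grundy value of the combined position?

0

All heaps use S = {3, 5, 6, 7, 8}:
G(0) = 0
G(1) = mex{} = 0
G(2) = mex{} = 0
G(3) = mex{0} = 1
G(4) = mex{0} = 1
G(5) = mex{0,0} = 1
G(6) = mex{1,0,0} = 2
G(7) = mex{1,0,0,0} = 2
G(8) = mex{1,1,0,0,0} = 2
G(9) = mex{2,1,1,0,0} = 3
G(10) = mex{2,1,1,1,0} = 3
G(11) = mex{2,2,1,1,1} = 0
G(12) = mex{3,2,2,1,1} = 0
G(13) = mex{3,2,2,2,1} = 0
G(14) = mex{0,3,2,2,2} = 1
G(15) = mex{0,3,3,2,2} = 1
G(16) = mex{0,0,3,3,2} = 1
G(17) = mex{1,0,0,3,3} = 2
G(18) = mex{1,0,0,0,3} = 2
G(19) = mex{1,1,0,0,0} = 2
G(20) = mex{2,1,1,0,0} = 3
G(21) = mex{2,1,1,1,0} = 3
G(22) = mex{2,2,1,1,1} = 0
G(23) = mex{3,2,2,1,1} = 0
G(24) = mex{3,2,2,2,1} = 0
G(25) = mex{0,3,2,2,2} = 1
Heap A: G(25) = 1.
Heap B: G(14) = 1.
Combined Grundy value = 1 ⊕ 1 = 0.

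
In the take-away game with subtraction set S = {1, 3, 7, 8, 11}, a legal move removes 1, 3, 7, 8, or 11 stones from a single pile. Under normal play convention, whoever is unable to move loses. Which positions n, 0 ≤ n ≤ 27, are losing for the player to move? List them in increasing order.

0, 2, 4, 6, 16, 18, 20, 22

n :  0  1  2  3  4  5  6  7  8  9 10 11 12 13 14 15 16 17 18 19 20 21 22 23 24 25 26 27
G :  0  1  0  1  0  1  0  1  2  3  2  3  2  3  2  3  0  1  0  1  0  1  0  1  2  3  2  3
P-positions are exactly the n with G(n) = 0.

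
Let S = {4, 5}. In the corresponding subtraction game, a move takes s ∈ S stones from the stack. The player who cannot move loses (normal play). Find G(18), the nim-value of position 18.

G(0) = 0
G(1) = mex{} = 0
G(2) = mex{} = 0
G(3) = mex{} = 0
G(4) = mex{0} = 1
G(5) = mex{0,0} = 1
G(6) = mex{0,0} = 1
G(7) = mex{0,0} = 1
G(8) = mex{1,0} = 2
G(9) = mex{1,1} = 0
G(10) = mex{1,1} = 0
G(11) = mex{1,1} = 0
G(12) = mex{2,1} = 0
G(13) = mex{0,2} = 1
G(14) = mex{0,0} = 1
G(15) = mex{0,0} = 1
G(16) = mex{0,0} = 1
G(17) = mex{1,0} = 2
G(18) = mex{1,1} = 0

0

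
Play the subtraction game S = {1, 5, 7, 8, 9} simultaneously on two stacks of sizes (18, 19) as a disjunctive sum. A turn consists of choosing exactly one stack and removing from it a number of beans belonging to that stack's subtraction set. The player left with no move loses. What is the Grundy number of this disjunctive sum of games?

All stacks use S = {1, 5, 7, 8, 9}:
n :  0  1  2  3  4  5  6  7  8  9 10 11 12 13 14 15 16 17 18 19
G :  0  1  0  1  0  1  0  1  2  3  2  3  2  3  2  3  0  1  0  1
Stack A: G(18) = 0.
Stack B: G(19) = 1.
Combined Grundy value = 0 ⊕ 1 = 1.

1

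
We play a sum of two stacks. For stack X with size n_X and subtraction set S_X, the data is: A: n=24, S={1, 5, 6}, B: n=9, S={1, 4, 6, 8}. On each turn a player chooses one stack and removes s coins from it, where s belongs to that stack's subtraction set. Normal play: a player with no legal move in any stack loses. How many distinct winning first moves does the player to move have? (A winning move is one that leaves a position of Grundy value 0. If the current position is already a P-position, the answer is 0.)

Stack A, S = {1, 5, 6}:
G(0) = 0
G(1) = mex{0} = 1
G(2) = mex{1} = 0
G(3) = mex{0} = 1
G(4) = mex{1} = 0
G(5) = mex{0,0} = 1
G(6) = mex{1,1,0} = 2
G(7) = mex{2,0,1} = 3
G(8) = mex{3,1,0} = 2
G(9) = mex{2,0,1} = 3
G(10) = mex{3,1,0} = 2
G(11) = mex{2,2,1} = 0
G(12) = mex{0,3,2} = 1
G(13) = mex{1,2,3} = 0
G(14) = mex{0,3,2} = 1
G(15) = mex{1,2,3} = 0
G(16) = mex{0,0,2} = 1
G(17) = mex{1,1,0} = 2
G(18) = mex{2,0,1} = 3
G(19) = mex{3,1,0} = 2
G(20) = mex{2,0,1} = 3
G(21) = mex{3,1,0} = 2
G(22) = mex{2,2,1} = 0
G(23) = mex{0,3,2} = 1
G(24) = mex{1,2,3} = 0
G_A(24) = 0.
Stack B, S = {1, 4, 6, 8}:
G(0) = 0
G(1) = mex{0} = 1
G(2) = mex{1} = 0
G(3) = mex{0} = 1
G(4) = mex{1,0} = 2
G(5) = mex{2,1} = 0
G(6) = mex{0,0,0} = 1
G(7) = mex{1,1,1} = 0
G(8) = mex{0,2,0,0} = 1
G(9) = mex{1,0,1,1} = 2
G_B(9) = 2.
Combined Grundy value = 0 ⊕ 2 = 2.
A winning move leaves total XOR = 0, i.e. changes one component's Grundy value g to g ⊕ X where X is the current total.
Stack A: need g' = 0⊕2 = 2. Options: 24−1→G=1, 24−5→G=2, 24−6→G=3. Hits: 1.
Stack B: need g' = 2⊕2 = 0. Options: 9−1→G=1, 9−4→G=0, 9−6→G=1, 9−8→G=1. Hits: 1.

2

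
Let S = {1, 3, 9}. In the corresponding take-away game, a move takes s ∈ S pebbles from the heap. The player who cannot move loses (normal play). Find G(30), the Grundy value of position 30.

0

G(0) = 0
G(1) = mex{0} = 1
G(2) = mex{1} = 0
G(3) = mex{0,0} = 1
G(4) = mex{1,1} = 0
G(5) = mex{0,0} = 1
G(6) = mex{1,1} = 0
G(7) = mex{0,0} = 1
G(8) = mex{1,1} = 0
G(9) = mex{0,0,0} = 1
G(10) = mex{1,1,1} = 0
G(11) = mex{0,0,0} = 1
G(12) = mex{1,1,1} = 0
G(13) = mex{0,0,0} = 1
G(14) = mex{1,1,1} = 0
G(15) = mex{0,0,0} = 1
G(16) = mex{1,1,1} = 0
G(17) = mex{0,0,0} = 1
G(18) = mex{1,1,1} = 0
G(19) = mex{0,0,0} = 1
G(20) = mex{1,1,1} = 0
G(21) = mex{0,0,0} = 1
G(22) = mex{1,1,1} = 0
G(23) = mex{0,0,0} = 1
G(24) = mex{1,1,1} = 0
G(25) = mex{0,0,0} = 1
G(26) = mex{1,1,1} = 0
G(27) = mex{0,0,0} = 1
G(28) = mex{1,1,1} = 0
G(29) = mex{0,0,0} = 1
G(30) = mex{1,1,1} = 0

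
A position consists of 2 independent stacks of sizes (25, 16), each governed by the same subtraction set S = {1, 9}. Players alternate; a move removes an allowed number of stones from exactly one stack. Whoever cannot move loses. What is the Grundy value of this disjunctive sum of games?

1

All stacks use S = {1, 9}:
G(0) = 0
G(1) = mex{0} = 1
G(2) = mex{1} = 0
G(3) = mex{0} = 1
G(4) = mex{1} = 0
G(5) = mex{0} = 1
G(6) = mex{1} = 0
G(7) = mex{0} = 1
G(8) = mex{1} = 0
G(9) = mex{0,0} = 1
G(10) = mex{1,1} = 0
G(11) = mex{0,0} = 1
G(12) = mex{1,1} = 0
G(13) = mex{0,0} = 1
G(14) = mex{1,1} = 0
G(15) = mex{0,0} = 1
G(16) = mex{1,1} = 0
G(17) = mex{0,0} = 1
G(18) = mex{1,1} = 0
G(19) = mex{0,0} = 1
G(20) = mex{1,1} = 0
G(21) = mex{0,0} = 1
G(22) = mex{1,1} = 0
G(23) = mex{0,0} = 1
G(24) = mex{1,1} = 0
G(25) = mex{0,0} = 1
Stack A: G(25) = 1.
Stack B: G(16) = 0.
Combined Grundy value = 1 ⊕ 0 = 1.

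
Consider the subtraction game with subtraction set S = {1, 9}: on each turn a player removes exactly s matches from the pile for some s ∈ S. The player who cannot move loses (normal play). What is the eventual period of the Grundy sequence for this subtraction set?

n :  0  1  2  3  4  5  6  7  8  9 10 11 12 13 14
G :  0  1  0  1  0  1  0  1  0  1  0  1  0  1  0
G(n+2) = G(n) holds for n = 0,…,8 (a full window of length max(S) = 9), so the sequence is purely periodic with period 2.

2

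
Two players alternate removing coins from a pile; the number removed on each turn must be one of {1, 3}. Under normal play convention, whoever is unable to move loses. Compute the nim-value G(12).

0

n :  0  1  2  3  4  5  6  7  8  9 10 11 12
G :  0  1  0  1  0  1  0  1  0  1  0  1  0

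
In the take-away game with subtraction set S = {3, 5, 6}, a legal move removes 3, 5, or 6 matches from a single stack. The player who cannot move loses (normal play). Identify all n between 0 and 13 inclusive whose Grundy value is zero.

G(0) = 0
G(1) = mex{} = 0
G(2) = mex{} = 0
G(3) = mex{0} = 1
G(4) = mex{0} = 1
G(5) = mex{0,0} = 1
G(6) = mex{1,0,0} = 2
G(7) = mex{1,0,0} = 2
G(8) = mex{1,1,0} = 2
G(9) = mex{2,1,1} = 0
G(10) = mex{2,1,1} = 0
G(11) = mex{2,2,1} = 0
G(12) = mex{0,2,2} = 1
G(13) = mex{0,2,2} = 1
P-positions are exactly the n with G(n) = 0.

0, 1, 2, 9, 10, 11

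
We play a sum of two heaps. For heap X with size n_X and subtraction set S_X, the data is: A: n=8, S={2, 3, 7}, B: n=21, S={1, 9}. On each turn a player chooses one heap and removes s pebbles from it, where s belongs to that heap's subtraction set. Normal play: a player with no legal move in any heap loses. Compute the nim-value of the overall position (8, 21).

Heap A, S = {2, 3, 7}:
n : 0 1 2 3 4 5 6 7 8
G : 0 0 1 1 2 0 0 1 1
G_A(8) = 1.
Heap B, S = {1, 9}:
n :  0  1  2  3  4  5  6  7  8  9 10 11 12 13 14 15 16 17 18 19 20 21
G :  0  1  0  1  0  1  0  1  0  1  0  1  0  1  0  1  0  1  0  1  0  1
G_B(21) = 1.
Combined Grundy value = 1 ⊕ 1 = 0.

0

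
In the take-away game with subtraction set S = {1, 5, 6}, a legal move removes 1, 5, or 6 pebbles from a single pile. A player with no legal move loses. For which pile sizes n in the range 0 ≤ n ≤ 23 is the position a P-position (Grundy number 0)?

n :  0  1  2  3  4  5  6  7  8  9 10 11 12 13 14 15 16 17 18 19 20 21 22 23
G :  0  1  0  1  0  1  2  3  2  3  2  0  1  0  1  0  1  2  3  2  3  2  0  1
P-positions are exactly the n with G(n) = 0.

0, 2, 4, 11, 13, 15, 22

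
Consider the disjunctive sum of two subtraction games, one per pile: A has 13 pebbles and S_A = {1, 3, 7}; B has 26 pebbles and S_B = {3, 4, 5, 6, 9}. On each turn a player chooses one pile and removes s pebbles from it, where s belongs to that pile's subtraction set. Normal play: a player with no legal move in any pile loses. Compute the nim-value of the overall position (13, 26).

1

Pile A, S = {1, 3, 7}:
n :  0  1  2  3  4  5  6  7  8  9 10 11 12 13
G :  0  1  0  1  0  1  0  1  0  1  0  1  0  1
G_A(13) = 1.
Pile B, S = {3, 4, 5, 6, 9}:
G(0) = 0
G(1) = mex{} = 0
G(2) = mex{} = 0
G(3) = mex{0} = 1
G(4) = mex{0,0} = 1
G(5) = mex{0,0,0} = 1
G(6) = mex{1,0,0,0} = 2
G(7) = mex{1,1,0,0} = 2
G(8) = mex{1,1,1,0} = 2
G(9) = mex{2,1,1,1,0} = 3
G(10) = mex{2,2,1,1,0} = 3
G(11) = mex{2,2,2,1,0} = 3
G(12) = mex{3,2,2,2,1} = 0
G(13) = mex{3,3,2,2,1} = 0
G(14) = mex{3,3,3,2,1} = 0
G(15) = mex{0,3,3,3,2} = 1
G(16) = mex{0,0,3,3,2} = 1
G(17) = mex{0,0,0,3,2} = 1
G(18) = mex{1,0,0,0,3} = 2
G(19) = mex{1,1,0,0,3} = 2
G(20) = mex{1,1,1,0,3} = 2
G(21) = mex{2,1,1,1,0} = 3
G(22) = mex{2,2,1,1,0} = 3
G(23) = mex{2,2,2,1,0} = 3
G(24) = mex{3,2,2,2,1} = 0
G(25) = mex{3,3,2,2,1} = 0
G(26) = mex{3,3,3,2,1} = 0
G_B(26) = 0.
Combined Grundy value = 1 ⊕ 0 = 1.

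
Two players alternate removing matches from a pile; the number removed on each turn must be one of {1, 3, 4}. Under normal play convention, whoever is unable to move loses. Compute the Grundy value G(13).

2

n :  0  1  2  3  4  5  6  7  8  9 10 11 12 13
G :  0  1  0  1  2  3  2  0  1  0  1  2  3  2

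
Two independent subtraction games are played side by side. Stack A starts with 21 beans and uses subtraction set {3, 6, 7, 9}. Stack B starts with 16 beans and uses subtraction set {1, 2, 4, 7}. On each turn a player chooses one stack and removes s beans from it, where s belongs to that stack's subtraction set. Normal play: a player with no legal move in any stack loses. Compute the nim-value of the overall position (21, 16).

Stack A, S = {3, 6, 7, 9}:
G(0) = 0
G(1) = mex{} = 0
G(2) = mex{} = 0
G(3) = mex{0} = 1
G(4) = mex{0} = 1
G(5) = mex{0} = 1
G(6) = mex{1,0} = 2
G(7) = mex{1,0,0} = 2
G(8) = mex{1,0,0} = 2
G(9) = mex{2,1,0,0} = 3
G(10) = mex{2,1,1,0} = 3
G(11) = mex{2,1,1,0} = 3
G(12) = mex{3,2,1,1} = 0
G(13) = mex{3,2,2,1} = 0
G(14) = mex{3,2,2,1} = 0
G(15) = mex{0,3,2,2} = 1
G(16) = mex{0,3,3,2} = 1
G(17) = mex{0,3,3,2} = 1
G(18) = mex{1,0,3,3} = 2
G(19) = mex{1,0,0,3} = 2
G(20) = mex{1,0,0,3} = 2
G(21) = mex{2,1,0,0} = 3
G_A(21) = 3.
Stack B, S = {1, 2, 4, 7}:
G(0) = 0
G(1) = mex{0} = 1
G(2) = mex{1,0} = 2
G(3) = mex{2,1} = 0
G(4) = mex{0,2,0} = 1
G(5) = mex{1,0,1} = 2
G(6) = mex{2,1,2} = 0
G(7) = mex{0,2,0,0} = 1
G(8) = mex{1,0,1,1} = 2
G(9) = mex{2,1,2,2} = 0
G(10) = mex{0,2,0,0} = 1
G(11) = mex{1,0,1,1} = 2
G(12) = mex{2,1,2,2} = 0
G(13) = mex{0,2,0,0} = 1
G(14) = mex{1,0,1,1} = 2
G(15) = mex{2,1,2,2} = 0
G(16) = mex{0,2,0,0} = 1
G_B(16) = 1.
Combined Grundy value = 3 ⊕ 1 = 2.

2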